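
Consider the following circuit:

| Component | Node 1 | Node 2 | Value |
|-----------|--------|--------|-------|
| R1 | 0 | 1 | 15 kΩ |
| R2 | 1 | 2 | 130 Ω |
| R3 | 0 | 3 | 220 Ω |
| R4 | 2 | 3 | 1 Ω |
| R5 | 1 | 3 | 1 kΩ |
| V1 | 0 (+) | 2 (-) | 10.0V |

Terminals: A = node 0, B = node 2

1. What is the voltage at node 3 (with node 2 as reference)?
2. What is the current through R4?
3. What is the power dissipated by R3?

Nodal analysis, taking node 2 as the 0 V reference.
Source V1 fixes V_0 = 10 V.
KCL at each unknown node (sum of currents leaving = 0; resistances in Ω):
  Node 1: (V_1 - 10)/15000 + (V_1 - 0)/130 + (V_1 - V_3)/1000 = 0
  Node 3: (V_3 - 10)/220 + (V_3 - 0)/1 + (V_3 - V_1)/1000 = 0
Collecting terms (coefficients in siemens):
  0.008759·V_1 - 0.001·V_3 = 0.0006667
  1.006·V_3 - 0.001·V_1 = 0.04545
Determinant D = (0.008759)(1.006) - (-0.001)(-0.001) = 0.008807
V_1 = [(0.0006667)(1.006) - (-0.001)(0.04545)]/D = 0.08128 V
V_3 = [(0.008759)(0.04545) - (0.0006667)(-0.001)]/D = 0.04528 V
Part 1:
  Read off the nodal solution: V_3 = 0.04528 V
Part 2:
  I_R4 = (V_2 - V_3)/R4 = (0 - 0.04528)/1 = -0.04528 A
  Magnitude: I_R4 = 0.04528 A
Part 3:
  I_R3 = (V_0 - V_3)/R3 = (10 - 0.04528)/220 = 0.04525 A
  P_R3 = I_R3² × R3 = (0.04525)² × 220 = 0.4504 W

Final answers:
1. V_3 = 0.04528 V
2. I_R4 = 0.04528 A
3. P_R3 = 0.4504 W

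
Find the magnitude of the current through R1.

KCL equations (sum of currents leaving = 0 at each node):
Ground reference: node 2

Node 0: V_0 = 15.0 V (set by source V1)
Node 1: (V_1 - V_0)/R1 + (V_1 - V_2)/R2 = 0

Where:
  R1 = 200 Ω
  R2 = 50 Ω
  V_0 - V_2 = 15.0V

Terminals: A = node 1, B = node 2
Nodal analysis, taking node 2 as the 0 V reference.
Source V1 fixes V_0 = 15 V.
KCL at each unknown node (sum of currents leaving = 0; resistances in Ω):
  Node 1: (V_1 - 15)/200 + (V_1 - 0)/50 = 0
Collecting terms: 0.025 × V_1 = 0.075  =>  V_1 = 3 V
I_R1 = (V_0 - V_1)/R1 = (15 - 3)/200 = 0.06 A
|I_R1| = 0.06 A

Final answer: |I_R1| = 0.06 A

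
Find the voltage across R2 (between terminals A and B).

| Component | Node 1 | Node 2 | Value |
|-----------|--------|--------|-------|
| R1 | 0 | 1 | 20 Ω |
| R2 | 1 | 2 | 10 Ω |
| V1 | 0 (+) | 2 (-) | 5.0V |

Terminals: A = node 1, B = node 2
R1 and R2 are in series across V1 (node 0 → node 1 → node 2), and the output A–B is taken across R2, so this is a voltage divider.
Series current: I = V1/(R1 + R2) = 5/(20 + 10) = 5/30 = 0.1667 A
V_R2 = I × R2 = V1 × R2/(R1 + R2) = 5 × 10/30 = 1.667 V

Final answer: 1.667 V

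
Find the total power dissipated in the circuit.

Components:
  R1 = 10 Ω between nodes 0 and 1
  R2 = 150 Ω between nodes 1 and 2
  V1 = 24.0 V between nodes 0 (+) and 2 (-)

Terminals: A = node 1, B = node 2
Nodal analysis, taking node 2 as the 0 V reference.
Source V1 fixes V_0 = 24 V.
KCL at each unknown node (sum of currents leaving = 0; resistances in Ω):
  Node 1: (V_1 - 24)/10 + (V_1 - 0)/150 = 0
Collecting terms: 0.1067 × V_1 = 2.4  =>  V_1 = 22.5 V
Power in each resistor, P = (ΔV)²/R:
  P_R1 = (24 - 22.5)²/10 = 0.225 W
  P_R2 = (22.5 - 0)²/150 = 3.375 W
P_total = P_R1 + P_R2 = 3.6 W

Final answer: 3.6 W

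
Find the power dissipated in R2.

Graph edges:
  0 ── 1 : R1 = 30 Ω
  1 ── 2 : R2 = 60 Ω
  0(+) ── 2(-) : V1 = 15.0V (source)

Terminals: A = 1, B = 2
Nodal analysis, taking node 2 as the 0 V reference.
Source V1 fixes V_0 = 15 V.
KCL at each unknown node (sum of currents leaving = 0; resistances in Ω):
  Node 1: (V_1 - 15)/30 + (V_1 - 0)/60 = 0
Collecting terms: 0.05 × V_1 = 0.5  =>  V_1 = 10 V
I_R2 = (V_1 - V_2)/R2 = (10 - 0)/60 = 0.1667 A
P_R2 = I_R2² × R2 = (0.1667)² × 60 = 1.667 W

Final answer: 1.667 W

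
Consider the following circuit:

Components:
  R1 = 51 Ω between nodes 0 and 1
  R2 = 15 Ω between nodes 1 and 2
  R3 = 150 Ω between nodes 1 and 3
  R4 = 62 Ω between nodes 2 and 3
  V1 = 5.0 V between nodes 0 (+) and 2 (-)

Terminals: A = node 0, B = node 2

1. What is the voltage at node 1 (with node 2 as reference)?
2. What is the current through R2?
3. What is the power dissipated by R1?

Nodal analysis, taking node 2 as the 0 V reference.
Source V1 fixes V_0 = 5 V.
KCL at each unknown node (sum of currents leaving = 0; resistances in Ω):
  Node 1: (V_1 - 5)/51 + (V_1 - 0)/15 + (V_1 - V_3)/150 = 0
  Node 3: (V_3 - V_1)/150 + (V_3 - 0)/62 = 0
Collecting terms (coefficients in siemens):
  0.09294·V_1 - 0.006667·V_3 = 0.09804
  0.0228·V_3 - 0.006667·V_1 = 0
Determinant D = (0.09294)(0.0228) - (-0.006667)(-0.006667) = 0.002074
V_1 = [(0.09804)(0.0228) - (-0.006667)(0)]/D = 1.077 V
V_3 = [(0.09294)(0) - (0.09804)(-0.006667)]/D = 0.3151 V
Part 1:
  Read off the nodal solution: V_1 = 1.077 V
Part 2:
  I_R2 = (V_1 - V_2)/R2 = (1.077 - 0)/15 = 0.07183 A
  Magnitude: I_R2 = 0.07183 A
Part 3:
  I_R1 = (V_0 - V_1)/R1 = (5 - 1.077)/51 = 0.07691 A
  P_R1 = I_R1² × R1 = (0.07691)² × 51 = 0.3017 W

Final answers:
1. V_1 = 1.077 V
2. I_R2 = 0.07183 A
3. P_R1 = 0.3017 W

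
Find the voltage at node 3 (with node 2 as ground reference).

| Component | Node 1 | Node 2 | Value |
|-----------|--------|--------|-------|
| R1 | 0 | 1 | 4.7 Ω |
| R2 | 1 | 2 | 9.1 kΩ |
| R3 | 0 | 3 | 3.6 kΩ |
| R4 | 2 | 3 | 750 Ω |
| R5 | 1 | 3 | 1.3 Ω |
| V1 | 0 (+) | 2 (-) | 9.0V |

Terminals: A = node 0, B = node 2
Nodal analysis, taking node 2 as the 0 V reference.
Source V1 fixes V_0 = 9 V.
KCL at each unknown node (sum of currents leaving = 0; resistances in Ω):
  Node 1: (V_1 - 9)/4.7 + (V_1 - 0)/9100 + (V_1 - V_3)/1.3 = 0
  Node 3: (V_3 - 9)/3600 + (V_3 - 0)/750 + (V_3 - V_1)/1.3 = 0
Collecting terms (coefficients in siemens):
  0.9821·V_1 - 0.7692·V_3 = 1.915
  0.7708·V_3 - 0.7692·V_1 = 0.0025
Determinant D = (0.9821)(0.7708) - (-0.7692)(-0.7692) = 0.1653
V_1 = [(1.915)(0.7708) - (-0.7692)(0.0025)]/D = 8.94 V
V_3 = [(0.9821)(0.0025) - (1.915)(-0.7692)]/D = 8.924 V
The requested potential is V_3 = 8.924 V.

Final answer: V_3 = 8.924 V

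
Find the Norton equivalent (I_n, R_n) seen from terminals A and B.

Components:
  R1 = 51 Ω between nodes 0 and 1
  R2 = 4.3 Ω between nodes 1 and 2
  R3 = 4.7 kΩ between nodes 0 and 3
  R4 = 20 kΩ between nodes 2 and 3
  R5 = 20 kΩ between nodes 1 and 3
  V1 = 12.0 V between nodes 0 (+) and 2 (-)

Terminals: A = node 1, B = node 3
Find the Thévenin equivalent first; then I_n = V_th/R_th and R_n = R_th.
Step 1 — V_th is the open-circuit voltage V_A - V_B (nothing connected across the terminals).
Nodal analysis, taking node 2 as the 0 V reference.
Source V1 fixes V_0 = 12 V.
KCL at each unknown node (sum of currents leaving = 0; resistances in Ω):
  Node 1: (V_1 - 12)/51 + (V_1 - 0)/4.3 + (V_1 - V_3)/20000 = 0
  Node 3: (V_3 - 12)/4700 + (V_3 - 0)/20000 + (V_3 - V_1)/20000 = 0
Collecting terms (coefficients in siemens):
  0.2522·V_1 - 0.00005·V_3 = 0.2353
  0.0003128·V_3 - 0.00005·V_1 = 0.002553
Determinant D = (0.2522)(0.0003128) - (-0.00005)(-0.00005) = 0.00007888
V_1 = [(0.2353)(0.0003128) - (-0.00005)(0.002553)]/D = 0.9346 V
V_3 = [(0.2522)(0.002553) - (0.2353)(-0.00005)]/D = 8.313 V
V_th = V_1 - V_3 = 0.9346 - 8.313 = -7.378 V
Step 2 — R_th: zero the source — replace V1 by a short circuit (node 2 merges into node 0) — and find the resistance seen between A (node 1) and B (node 3).
Reduce the network between node 1 (A) and node 3 (B) by series/parallel combination:
  Rp1 = R1 ‖ R2 (parallel, both between nodes 0 and 1) = 1/(1/51 + 1/4.3) = 3.966 Ω
  Rp2 = R3 ‖ R4 (parallel, both between nodes 0 and 3) = 1/(1/4700 + 1/20000) = 3806 Ω
  Rs1 = Rp1 + Rp2 (series, joined only at node 0) = 3.966 + 3806 = 3810 Ω
  Rp3 = R5 ‖ Rs1 (parallel, both between nodes 1 and 3) = 1/(1/20000 + 1/3810) = 3200 Ω
R_th = 3.2 kΩ
I_n = V_th/R_th = -7.378/3200 = -0.002306 A, and R_n = R_th = 3.2 kΩ

Final answer: I_n = -0.002306 A, R_n = 3.2 kΩ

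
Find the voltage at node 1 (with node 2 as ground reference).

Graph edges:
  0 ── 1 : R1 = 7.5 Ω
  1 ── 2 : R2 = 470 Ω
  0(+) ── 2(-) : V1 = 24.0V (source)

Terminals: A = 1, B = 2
Nodal analysis, taking node 2 as the 0 V reference.
Source V1 fixes V_0 = 24 V.
KCL at each unknown node (sum of currents leaving = 0; resistances in Ω):
  Node 1: (V_1 - 24)/7.5 + (V_1 - 0)/470 = 0
Collecting terms: 0.1355 × V_1 = 3.2  =>  V_1 = 23.62 V
The requested potential is V_1 = 23.62 V.

Final answer: V_1 = 23.62 V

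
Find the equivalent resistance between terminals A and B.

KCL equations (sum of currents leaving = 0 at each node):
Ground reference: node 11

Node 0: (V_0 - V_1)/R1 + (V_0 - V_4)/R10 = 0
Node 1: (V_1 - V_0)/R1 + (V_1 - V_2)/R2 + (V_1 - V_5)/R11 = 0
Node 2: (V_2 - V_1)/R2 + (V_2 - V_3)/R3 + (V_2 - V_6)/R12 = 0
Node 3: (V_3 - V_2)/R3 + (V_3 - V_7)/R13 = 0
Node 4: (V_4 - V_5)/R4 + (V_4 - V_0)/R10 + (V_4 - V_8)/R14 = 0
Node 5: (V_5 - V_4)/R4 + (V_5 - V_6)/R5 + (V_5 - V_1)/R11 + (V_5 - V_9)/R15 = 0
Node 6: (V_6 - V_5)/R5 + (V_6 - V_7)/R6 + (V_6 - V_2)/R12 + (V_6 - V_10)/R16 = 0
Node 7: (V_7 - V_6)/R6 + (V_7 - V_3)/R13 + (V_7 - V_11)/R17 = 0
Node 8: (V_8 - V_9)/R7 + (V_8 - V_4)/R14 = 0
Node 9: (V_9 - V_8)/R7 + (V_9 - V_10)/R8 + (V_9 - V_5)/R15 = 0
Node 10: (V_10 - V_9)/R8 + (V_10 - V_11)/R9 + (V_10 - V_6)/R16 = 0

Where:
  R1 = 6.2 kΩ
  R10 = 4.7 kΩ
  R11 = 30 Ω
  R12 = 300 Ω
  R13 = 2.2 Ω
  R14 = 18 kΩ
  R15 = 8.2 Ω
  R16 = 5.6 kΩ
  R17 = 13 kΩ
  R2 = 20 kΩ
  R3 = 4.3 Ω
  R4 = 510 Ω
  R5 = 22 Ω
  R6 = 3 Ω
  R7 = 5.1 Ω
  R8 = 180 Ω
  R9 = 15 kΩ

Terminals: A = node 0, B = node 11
The network is not a plain series/parallel combination. Inject a 1 A test current into terminal A (node 0) and return it from terminal B (node 11); then R_eq = V_A / (1 A).
Nodal analysis, taking node 11 as the 0 V reference.
Current source I_test pushes 1 A into node 0 and draws it out of node 11.
KCL at each unknown node (sum of currents leaving = 0; resistances in Ω):
  Node 0: (V_0 - V_1)/6200 + (V_0 - V_4)/4700 - 1 = 0
  Node 1: (V_1 - V_0)/6200 + (V_1 - V_2)/20000 + (V_1 - V_5)/30 = 0
  Node 2: (V_2 - V_1)/20000 + (V_2 - V_3)/4.3 + (V_2 - V_6)/300 = 0
  Node 3: (V_3 - V_2)/4.3 + (V_3 - V_7)/2.2 = 0
  Node 4: (V_4 - V_0)/4700 + (V_4 - V_5)/510 + (V_4 - V_8)/18000 = 0
  Node 5: (V_5 - V_1)/30 + (V_5 - V_4)/510 + (V_5 - V_6)/22 + (V_5 - V_9)/8.2 = 0
  Node 6: (V_6 - V_2)/300 + (V_6 - V_5)/22 + (V_6 - V_7)/3 + (V_6 - V_10)/5600 = 0
  Node 7: (V_7 - V_3)/2.2 + (V_7 - V_6)/3 + (V_7 - 0)/13000 = 0
  Node 8: (V_8 - V_4)/18000 + (V_8 - V_9)/5.1 = 0
  Node 9: (V_9 - V_5)/8.2 + (V_9 - V_8)/5.1 + (V_9 - V_10)/180 = 0
  Node 10: (V_10 - V_6)/5600 + (V_10 - V_9)/180 + (V_10 - 0)/15000 = 0
Collecting terms (coefficients in siemens):
  0.0003741·V_0 - 0.0001613·V_1 - 0.0002128·V_4 = 1
  0.03354·V_1 - 0.0001613·V_0 - 0.00005·V_2 - 0.03333·V_5 = 0
  0.2359·V_2 - 0.00005·V_1 - 0.2326·V_3 - 0.003333·V_6 = 0
  0.6871·V_3 - 0.2326·V_2 - 0.4545·V_7 = 0
  0.002229·V_4 - 0.0002128·V_0 - 0.001961·V_5 - 0.00005556·V_8 = 0
  0.2027·V_5 - 0.03333·V_1 - 0.001961·V_4 - 0.04545·V_6 - 0.122·V_9 = 0
  0.3823·V_6 - 0.003333·V_2 - 0.04545·V_5 - 0.3333·V_7 - 0.0001786·V_10 = 0
  0.788·V_7 - 0.4545·V_3 - 0.3333·V_6 = 0
  0.1961·V_8 - 0.00005556·V_4 - 0.1961·V_9 = 0
  0.3236·V_9 - 0.122·V_5 - 0.1961·V_8 - 0.005556·V_10 = 0
  0.005801·V_10 - 0.0001786·V_6 - 0.005556·V_9 = 0
Solving these 11 simultaneous equations (Gaussian elimination) gives:
  V_0 = 9844 V, V_1 = 7024 V, V_2 = 6997 V, V_3 = 6997 V
  V_4 = 7281 V, V_5 = 7011 V, V_6 = 6999 V, V_7 = 6997 V
  V_8 = 7007 V, V_9 = 7007 V, V_10 = 6926 V
R_eq = V_0 / 1 A = 9844 Ω = 9.844 kΩ

Final answer: 9.844 kΩ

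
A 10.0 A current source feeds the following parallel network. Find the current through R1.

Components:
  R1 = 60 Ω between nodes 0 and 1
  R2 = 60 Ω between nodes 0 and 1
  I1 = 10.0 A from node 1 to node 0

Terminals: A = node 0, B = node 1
All resistors sit directly between nodes 0 and 1, so they are in parallel and share one voltage V; the full source current 10 A splits among them.
1/R_par = 1/60 + 1/60 = 0.03333 S  =>  R_par = 30 Ω
V = I × R_par = 10 × 30 = 300 V
I_R1 = V/R1 = 300/60 = 5 A

Final answer: 5 A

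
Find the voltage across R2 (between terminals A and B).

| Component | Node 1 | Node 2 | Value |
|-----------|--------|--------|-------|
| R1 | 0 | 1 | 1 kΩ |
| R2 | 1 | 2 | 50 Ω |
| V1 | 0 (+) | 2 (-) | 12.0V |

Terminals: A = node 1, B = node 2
R1 and R2 are in series across V1 (node 0 → node 1 → node 2), and the output A–B is taken across R2, so this is a voltage divider.
Series current: I = V1/(R1 + R2) = 12/(1000 + 50) = 12/1050 = 0.01143 A
V_R2 = I × R2 = V1 × R2/(R1 + R2) = 12 × 50/1050 = 0.5714 V

Final answer: 0.5714 V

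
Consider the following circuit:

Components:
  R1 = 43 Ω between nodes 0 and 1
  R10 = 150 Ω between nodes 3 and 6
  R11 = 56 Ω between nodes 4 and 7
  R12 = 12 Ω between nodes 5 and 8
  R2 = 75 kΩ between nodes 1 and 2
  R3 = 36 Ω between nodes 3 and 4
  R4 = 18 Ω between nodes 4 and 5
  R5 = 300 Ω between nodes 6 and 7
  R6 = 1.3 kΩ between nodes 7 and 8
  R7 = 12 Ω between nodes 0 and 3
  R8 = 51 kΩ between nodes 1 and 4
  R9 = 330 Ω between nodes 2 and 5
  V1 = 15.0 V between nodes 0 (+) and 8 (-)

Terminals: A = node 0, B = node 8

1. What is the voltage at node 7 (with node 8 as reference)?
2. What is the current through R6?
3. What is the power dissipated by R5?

Nodal analysis, taking node 8 as the 0 V reference.
Source V1 fixes V_0 = 15 V.
KCL at each unknown node (sum of currents leaving = 0; resistances in Ω):
  Node 1: (V_1 - 15)/43 + (V_1 - V_2)/75000 + (V_1 - V_4)/51000 = 0
  Node 2: (V_2 - V_1)/75000 + (V_2 - V_5)/330 = 0
  Node 3: (V_3 - V_4)/36 + (V_3 - 15)/12 + (V_3 - V_6)/150 = 0
  Node 4: (V_4 - V_3)/36 + (V_4 - V_5)/18 + (V_4 - V_1)/51000 + (V_4 - V_7)/56 = 0
  Node 5: (V_5 - V_4)/18 + (V_5 - V_2)/330 + (V_5 - 0)/12 = 0
  Node 6: (V_6 - V_7)/300 + (V_6 - V_3)/150 = 0
  Node 7: (V_7 - V_6)/300 + (V_7 - 0)/1300 + (V_7 - V_4)/56 = 0
Collecting terms (coefficients in siemens):
  0.02329·V_1 - 0.00001333·V_2 - 0.00001961·V_4 = 0.3488
  0.003044·V_2 - 0.00001333·V_1 - 0.00303·V_5 = 0
  0.1178·V_3 - 0.02778·V_4 - 0.006667·V_6 = 1.25
  0.1012·V_4 - 0.00001961·V_1 - 0.02778·V_3 - 0.05556·V_5 - 0.01786·V_7 = 0
  0.1419·V_5 - 0.00303·V_2 - 0.05556·V_4 = 0
  0.01·V_6 - 0.006667·V_3 - 0.003333·V_7 = 0
  0.02196·V_7 - 0.01786·V_4 - 0.003333·V_6 = 0
Solving these 7 simultaneous equations (Gaussian elimination) gives:
  V_1 = 14.99 V, V_2 = 2.406 V, V_3 = 12.59 V, V_4 = 5.875 V
  V_5 = 2.351 V, V_6 = 10.52 V, V_7 = 6.374 V
Part 1:
  Read off the nodal solution: V_7 = 6.374 V
Part 2:
  I_R6 = (V_7 - V_8)/R6 = (6.374 - 0)/1300 = 0.004903 A
  Magnitude: I_R6 = 0.004903 A
Part 3:
  I_R5 = (V_6 - V_7)/R5 = (10.52 - 6.374)/300 = 0.01382 A
  P_R5 = I_R5² × R5 = (0.01382)² × 300 = 0.05732 W

Final answers:
1. V_7 = 6.374 V
2. I_R6 = 0.004903 A
3. P_R5 = 0.05732 W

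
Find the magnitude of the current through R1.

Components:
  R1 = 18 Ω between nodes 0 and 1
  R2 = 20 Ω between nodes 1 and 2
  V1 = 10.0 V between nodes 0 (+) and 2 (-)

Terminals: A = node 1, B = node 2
Nodal analysis, taking node 2 as the 0 V reference.
Source V1 fixes V_0 = 10 V.
KCL at each unknown node (sum of currents leaving = 0; resistances in Ω):
  Node 1: (V_1 - 10)/18 + (V_1 - 0)/20 = 0
Collecting terms: 0.1056 × V_1 = 0.5556  =>  V_1 = 5.263 V
I_R1 = (V_0 - V_1)/R1 = (10 - 5.263)/18 = 0.2632 A
|I_R1| = 0.2632 A

Final answer: |I_R1| = 0.2632 A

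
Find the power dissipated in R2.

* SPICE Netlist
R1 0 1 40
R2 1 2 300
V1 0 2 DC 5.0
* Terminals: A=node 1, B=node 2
Nodal analysis, taking node 2 as the 0 V reference.
Source V1 fixes V_0 = 5 V.
KCL at each unknown node (sum of currents leaving = 0; resistances in Ω):
  Node 1: (V_1 - 5)/40 + (V_1 - 0)/300 = 0
Collecting terms: 0.02833 × V_1 = 0.125  =>  V_1 = 4.412 V
I_R2 = (V_1 - V_2)/R2 = (4.412 - 0)/300 = 0.01471 A
P_R2 = I_R2² × R2 = (0.01471)² × 300 = 0.06488 W

Final answer: 0.06488 W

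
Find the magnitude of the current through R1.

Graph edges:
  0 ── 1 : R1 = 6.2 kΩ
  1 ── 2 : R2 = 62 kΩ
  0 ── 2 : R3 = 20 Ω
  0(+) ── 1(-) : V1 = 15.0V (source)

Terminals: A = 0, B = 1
Nodal analysis, taking node 1 as the 0 V reference.
Source V1 fixes V_0 = 15 V.
KCL at each unknown node (sum of currents leaving = 0; resistances in Ω):
  Node 2: (V_2 - 0)/62000 + (V_2 - 15)/20 = 0
Collecting terms: 0.05002 × V_2 = 0.75  =>  V_2 = 15 V
I_R1 = (V_0 - V_1)/R1 = (15 - 0)/6200 = 0.002419 A
|I_R1| = 0.002419 A

Final answer: |I_R1| = 0.002419 A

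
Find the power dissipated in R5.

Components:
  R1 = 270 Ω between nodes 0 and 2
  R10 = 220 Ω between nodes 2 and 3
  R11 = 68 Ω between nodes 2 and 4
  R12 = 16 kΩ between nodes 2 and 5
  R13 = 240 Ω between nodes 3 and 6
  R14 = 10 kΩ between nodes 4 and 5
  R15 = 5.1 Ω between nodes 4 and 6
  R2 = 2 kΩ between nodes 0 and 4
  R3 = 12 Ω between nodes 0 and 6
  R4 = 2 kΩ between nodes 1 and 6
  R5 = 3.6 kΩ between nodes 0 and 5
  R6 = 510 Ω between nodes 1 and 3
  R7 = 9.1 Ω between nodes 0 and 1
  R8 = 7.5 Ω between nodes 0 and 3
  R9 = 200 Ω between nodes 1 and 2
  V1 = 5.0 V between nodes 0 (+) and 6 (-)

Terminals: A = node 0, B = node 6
Nodal analysis, taking node 6 as the 0 V reference.
Source V1 fixes V_0 = 5 V.
KCL at each unknown node (sum of currents leaving = 0; resistances in Ω):
  Node 1: (V_1 - 0)/2000 + (V_1 - V_3)/510 + (V_1 - 5)/9.1 + (V_1 - V_2)/200 = 0
  Node 2: (V_2 - 5)/270 + (V_2 - V_1)/200 + (V_2 - V_3)/220 + (V_2 - V_4)/68 + (V_2 - V_5)/16000 = 0
  Node 3: (V_3 - V_1)/510 + (V_3 - 5)/7.5 + (V_3 - V_2)/220 + (V_3 - 0)/240 = 0
  Node 4: (V_4 - 5)/2000 + (V_4 - V_2)/68 + (V_4 - V_5)/10000 + (V_4 - 0)/5.1 = 0
  Node 5: (V_5 - 5)/3600 + (V_5 - V_2)/16000 + (V_5 - V_4)/10000 = 0
Collecting terms (coefficients in siemens):
  0.1174·V_1 - 0.005·V_2 - 0.001961·V_3 = 0.5495
  0.02802·V_2 - 0.005·V_1 - 0.004545·V_3 - 0.01471·V_4 - 0.0000625·V_5 = 0.01852
  0.144·V_3 - 0.001961·V_1 - 0.004545·V_2 = 0.6667
  0.2114·V_4 - 0.01471·V_2 - 0.0001·V_5 = 0.0025
  0.0004403·V_5 - 0.0000625·V_2 - 0.0001·V_4 = 0.001389
Solving these 5 simultaneous equations (Gaussian elimination) gives:
  V_1 = 4.864 V, V_2 = 2.406 V, V_3 = 4.772 V, V_4 = 0.1809 V
  V_5 = 3.537 V
I_R5 = (V_0 - V_5)/R5 = (5 - 3.537)/3600 = 0.0004063 A
P_R5 = I_R5² × R5 = (0.0004063)² × 3600 = 0.0005944 W

Final answer: 0.0005944 W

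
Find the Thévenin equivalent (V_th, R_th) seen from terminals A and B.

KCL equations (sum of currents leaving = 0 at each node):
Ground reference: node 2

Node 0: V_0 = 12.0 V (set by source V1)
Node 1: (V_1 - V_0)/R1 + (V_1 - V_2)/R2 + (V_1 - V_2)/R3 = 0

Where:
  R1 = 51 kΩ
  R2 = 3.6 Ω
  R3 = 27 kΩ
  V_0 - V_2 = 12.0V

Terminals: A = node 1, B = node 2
Step 1 — V_th is the open-circuit voltage V_A - V_B (nothing connected across the terminals).
Nodal analysis, taking node 2 as the 0 V reference.
Source V1 fixes V_0 = 12 V.
KCL at each unknown node (sum of currents leaving = 0; resistances in Ω):
  Node 1: (V_1 - 12)/51000 + (V_1 - 0)/3.6 + (V_1 - 0)/27000 = 0
Collecting terms: 0.2778 × V_1 = 0.0002353  =>  V_1 = 0.0008469 V
V_th = V_1 - V_2 = 0.0008469 - 0 = 0.0008469 V
Step 2 — R_th: zero the source — replace V1 by a short circuit (node 2 merges into node 0) — and find the resistance seen between A (node 1) and B (node 0).
Reduce the network between node 1 (A) and node 0 (B) by series/parallel combination:
  Rp1 = R1 ‖ R2 ‖ R3 (parallel, all between nodes 0 and 1) = 1/(1/51000 + 1/3.6 + 1/27000) = 3.599 Ω
R_th = 3.599 Ω

Final answer: V_th = 0.0008469 V, R_th = 3.599 Ω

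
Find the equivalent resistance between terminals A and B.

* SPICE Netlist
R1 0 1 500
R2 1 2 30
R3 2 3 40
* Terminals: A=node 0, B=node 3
Reduce the network between node 0 (A) and node 3 (B) by series/parallel combination:
  Rs1 = R1 + R2 (series, joined only at node 1) = 500 + 30 = 530 Ω
  Rs2 = R3 + Rs1 (series, joined only at node 2) = 40 + 530 = 570 Ω
R_eq = 570 Ω

Final answer: 570 Ω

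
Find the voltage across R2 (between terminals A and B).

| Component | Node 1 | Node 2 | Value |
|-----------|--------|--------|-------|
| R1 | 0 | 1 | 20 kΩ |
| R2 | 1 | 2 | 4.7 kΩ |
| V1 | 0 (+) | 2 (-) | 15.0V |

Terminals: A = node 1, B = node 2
R1 and R2 are in series across V1 (node 0 → node 1 → node 2), and the output A–B is taken across R2, so this is a voltage divider.
Series current: I = V1/(R1 + R2) = 15/(20000 + 4700) = 15/24700 = 0.0006073 A
V_R2 = I × R2 = V1 × R2/(R1 + R2) = 15 × 4700/24700 = 2.854 V

Final answer: 2.854 V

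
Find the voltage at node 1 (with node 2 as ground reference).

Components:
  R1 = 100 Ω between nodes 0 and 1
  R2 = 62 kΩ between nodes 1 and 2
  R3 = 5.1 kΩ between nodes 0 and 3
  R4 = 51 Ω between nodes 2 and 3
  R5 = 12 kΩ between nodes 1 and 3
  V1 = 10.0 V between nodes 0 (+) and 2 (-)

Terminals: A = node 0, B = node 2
Nodal analysis, taking node 2 as the 0 V reference.
Source V1 fixes V_0 = 10 V.
KCL at each unknown node (sum of currents leaving = 0; resistances in Ω):
  Node 1: (V_1 - 10)/100 + (V_1 - 0)/62000 + (V_1 - V_3)/12000 = 0
  Node 3: (V_3 - 10)/5100 + (V_3 - 0)/51 + (V_3 - V_1)/12000 = 0
Collecting terms (coefficients in siemens):
  0.0101·V_1 - 0.00008333·V_3 = 0.1
  0.01989·V_3 - 0.00008333·V_1 = 0.001961
Determinant D = (0.0101)(0.01989) - (-0.00008333)(-0.00008333) = 0.0002008
V_1 = [(0.1)(0.01989) - (-0.00008333)(0.001961)]/D = 9.903 V
V_3 = [(0.0101)(0.001961) - (0.1)(-0.00008333)]/D = 0.1401 V
The requested potential is V_1 = 9.903 V.

Final answer: V_1 = 9.903 V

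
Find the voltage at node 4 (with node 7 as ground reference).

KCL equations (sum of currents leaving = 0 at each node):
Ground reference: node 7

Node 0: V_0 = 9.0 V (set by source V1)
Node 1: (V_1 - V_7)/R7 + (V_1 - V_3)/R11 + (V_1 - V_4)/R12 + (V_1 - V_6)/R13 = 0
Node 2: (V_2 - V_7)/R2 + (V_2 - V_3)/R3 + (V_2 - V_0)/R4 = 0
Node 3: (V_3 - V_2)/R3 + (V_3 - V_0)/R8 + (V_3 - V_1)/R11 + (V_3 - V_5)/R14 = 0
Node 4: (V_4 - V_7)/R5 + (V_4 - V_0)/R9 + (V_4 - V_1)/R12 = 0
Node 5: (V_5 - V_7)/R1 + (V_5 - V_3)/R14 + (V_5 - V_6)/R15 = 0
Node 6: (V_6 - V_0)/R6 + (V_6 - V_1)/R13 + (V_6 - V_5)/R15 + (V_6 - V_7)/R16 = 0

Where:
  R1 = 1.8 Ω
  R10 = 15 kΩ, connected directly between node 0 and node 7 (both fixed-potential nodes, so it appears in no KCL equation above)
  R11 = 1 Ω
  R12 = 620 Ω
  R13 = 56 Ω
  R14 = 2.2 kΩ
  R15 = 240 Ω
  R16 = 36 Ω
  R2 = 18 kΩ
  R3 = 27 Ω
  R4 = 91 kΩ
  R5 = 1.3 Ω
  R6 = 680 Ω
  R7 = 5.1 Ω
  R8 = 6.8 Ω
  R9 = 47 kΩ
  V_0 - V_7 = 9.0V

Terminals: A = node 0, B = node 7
Nodal analysis, taking node 7 as the 0 V reference.
Source V1 fixes V_0 = 9 V.
KCL at each unknown node (sum of currents leaving = 0; resistances in Ω):
  Node 1: (V_1 - 0)/5.1 + (V_1 - V_3)/1 + (V_1 - V_4)/620 + (V_1 - V_6)/56 = 0
  Node 2: (V_2 - 0)/18000 + (V_2 - V_3)/27 + (V_2 - 9)/91000 = 0
  Node 3: (V_3 - V_2)/27 + (V_3 - 9)/6.8 + (V_3 - V_1)/1 + (V_3 - V_5)/2200 = 0
  Node 4: (V_4 - 0)/1.3 + (V_4 - 9)/47000 + (V_4 - V_1)/620 = 0
  Node 5: (V_5 - 0)/1.8 + (V_5 - V_3)/2200 + (V_5 - V_6)/240 = 0
  Node 6: (V_6 - 9)/680 + (V_6 - V_1)/56 + (V_6 - V_5)/240 + (V_6 - 0)/36 = 0
Collecting terms (coefficients in siemens):
  1.216·V_1 - 1·V_3 - 0.001613·V_4 - 0.01786·V_6 = 0
  0.0371·V_2 - 0.03704·V_3 = 0.0000989
  1.185·V_3 - 1·V_1 - 0.03704·V_2 - 0.0004545·V_5 = 1.324
  0.7709·V_4 - 0.001613·V_1 = 0.0001915
  0.5602·V_5 - 0.0004545·V_3 - 0.004167·V_6 = 0
  0.05127·V_6 - 0.01786·V_1 - 0.004167·V_5 = 0.01324
Solving these 6 simultaneous equations (Gaussian elimination) gives:
  V_1 = 3.427 V, V_2 = 4.135 V, V_3 = 4.14 V, V_4 = 0.007419 V
  V_5 = 0.01417 V, V_6 = 1.453 V
The requested potential is V_4 = 0.007419 V.

Final answer: V_4 = 0.007419 V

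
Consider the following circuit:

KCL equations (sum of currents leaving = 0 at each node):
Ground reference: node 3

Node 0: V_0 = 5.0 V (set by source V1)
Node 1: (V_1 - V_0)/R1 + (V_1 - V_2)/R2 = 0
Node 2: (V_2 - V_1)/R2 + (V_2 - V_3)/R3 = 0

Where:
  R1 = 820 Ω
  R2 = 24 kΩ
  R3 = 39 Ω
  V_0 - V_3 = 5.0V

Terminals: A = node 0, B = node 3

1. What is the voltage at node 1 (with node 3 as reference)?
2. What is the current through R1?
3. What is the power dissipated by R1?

Nodal analysis, taking node 3 as the 0 V reference.
Source V1 fixes V_0 = 5 V.
KCL at each unknown node (sum of currents leaving = 0; resistances in Ω):
  Node 1: (V_1 - 5)/820 + (V_1 - V_2)/24000 = 0
  Node 2: (V_2 - V_1)/24000 + (V_2 - 0)/39 = 0
Collecting terms (coefficients in siemens):
  0.001261·V_1 - 0.00004167·V_2 = 0.006098
  0.02568·V_2 - 0.00004167·V_1 = 0
Determinant D = (0.001261)(0.02568) - (-0.00004167)(-0.00004167) = 0.00003239
V_1 = [(0.006098)(0.02568) - (-0.00004167)(0)]/D = 4.835 V
V_2 = [(0.001261)(0) - (0.006098)(-0.00004167)]/D = 0.007844 V
Part 1:
  Read off the nodal solution: V_1 = 4.835 V
Part 2:
  I_R1 = (V_0 - V_1)/R1 = (5 - 4.835)/820 = 0.0002011 A
  Magnitude: I_R1 = 0.0002011 A
Part 3:
  I_R1 = (V_0 - V_1)/R1 = (5 - 4.835)/820 = 0.0002011 A
  P_R1 = I_R1² × R1 = (0.0002011)² × 820 = 0.00003317 W

Final answers:
1. V_1 = 4.835 V
2. I_R1 = 0.0002011 A
3. P_R1 = 3.317e-05 W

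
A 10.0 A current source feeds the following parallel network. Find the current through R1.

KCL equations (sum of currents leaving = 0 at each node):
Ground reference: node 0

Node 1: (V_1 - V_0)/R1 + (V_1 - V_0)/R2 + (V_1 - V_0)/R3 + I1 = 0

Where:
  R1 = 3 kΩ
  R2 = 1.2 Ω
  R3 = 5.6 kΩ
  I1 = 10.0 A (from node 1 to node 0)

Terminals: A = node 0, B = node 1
All resistors sit directly between nodes 0 and 1, so they are in parallel and share one voltage V; the full source current 10 A splits among them.
1/R_par = 1/3000 + 1/1.2 + 1/5600 = 0.8338 S  =>  R_par = 1.199 Ω
V = I × R_par = 10 × 1.199 = 11.99 V
I_R1 = V/R1 = 11.99/3000 = 0.003998 A

Final answer: 0.003998 A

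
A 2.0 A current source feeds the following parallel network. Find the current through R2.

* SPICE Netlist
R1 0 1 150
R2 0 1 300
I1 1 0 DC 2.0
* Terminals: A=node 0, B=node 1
All resistors sit directly between nodes 0 and 1, so they are in parallel and share one voltage V; the full source current 2 A splits among them.
1/R_par = 1/150 + 1/300 = 0.01 S  =>  R_par = 100 Ω
V = I × R_par = 2 × 100 = 200 V
I_R2 = V/R2 = 200/300 = 0.6667 A

Final answer: 0.6667 A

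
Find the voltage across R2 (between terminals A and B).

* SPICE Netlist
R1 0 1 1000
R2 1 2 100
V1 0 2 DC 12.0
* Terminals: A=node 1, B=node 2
R1 and R2 are in series across V1 (node 0 → node 1 → node 2), and the output A–B is taken across R2, so this is a voltage divider.
Series current: I = V1/(R1 + R2) = 12/(1000 + 100) = 12/1100 = 0.01091 A
V_R2 = I × R2 = V1 × R2/(R1 + R2) = 12 × 100/1100 = 1.091 V

Final answer: 1.091 V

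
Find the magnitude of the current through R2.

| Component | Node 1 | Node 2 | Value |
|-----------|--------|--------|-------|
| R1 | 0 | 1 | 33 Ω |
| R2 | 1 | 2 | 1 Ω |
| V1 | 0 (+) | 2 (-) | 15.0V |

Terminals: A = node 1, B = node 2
Nodal analysis, taking node 2 as the 0 V reference.
Source V1 fixes V_0 = 15 V.
KCL at each unknown node (sum of currents leaving = 0; resistances in Ω):
  Node 1: (V_1 - 15)/33 + (V_1 - 0)/1 = 0
Collecting terms: 1.03 × V_1 = 0.4545  =>  V_1 = 0.4412 V
I_R2 = (V_1 - V_2)/R2 = (0.4412 - 0)/1 = 0.4412 A
|I_R2| = 0.4412 A

Final answer: |I_R2| = 0.4412 A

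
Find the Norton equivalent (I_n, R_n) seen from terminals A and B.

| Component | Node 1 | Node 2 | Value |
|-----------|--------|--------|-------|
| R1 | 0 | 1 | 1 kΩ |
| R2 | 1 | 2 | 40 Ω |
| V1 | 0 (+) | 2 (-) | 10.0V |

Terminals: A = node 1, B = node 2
Find the Thévenin equivalent first; then I_n = V_th/R_th and R_n = R_th.
Step 1 — V_th is the open-circuit voltage V_A - V_B (nothing connected across the terminals).
Nodal analysis, taking node 2 as the 0 V reference.
Source V1 fixes V_0 = 10 V.
KCL at each unknown node (sum of currents leaving = 0; resistances in Ω):
  Node 1: (V_1 - 10)/1000 + (V_1 - 0)/40 = 0
Collecting terms: 0.026 × V_1 = 0.01  =>  V_1 = 0.3846 V
V_th = V_1 - V_2 = 0.3846 - 0 = 0.3846 V
Step 2 — R_th: zero the source — replace V1 by a short circuit (node 2 merges into node 0) — and find the resistance seen between A (node 1) and B (node 0).
Reduce the network between node 1 (A) and node 0 (B) by series/parallel combination:
  Rp1 = R1 ‖ R2 (parallel, both between nodes 0 and 1) = 1/(1/1000 + 1/40) = 38.46 Ω
R_th = 38.46 Ω
I_n = V_th/R_th = 0.3846/38.46 = 0.01 A, and R_n = R_th = 38.46 Ω

Final answer: I_n = 0.01 A, R_n = 38.46 Ω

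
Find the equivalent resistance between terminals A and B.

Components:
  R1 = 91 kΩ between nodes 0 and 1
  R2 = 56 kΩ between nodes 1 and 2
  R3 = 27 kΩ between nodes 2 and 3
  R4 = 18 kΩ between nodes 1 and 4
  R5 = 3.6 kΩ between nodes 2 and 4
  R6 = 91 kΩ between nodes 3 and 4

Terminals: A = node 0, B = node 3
The network is not a plain series/parallel combination. Inject a 1 A test current into terminal A (node 0) and return it from terminal B (node 3); then R_eq = V_A / (1 A).
Nodal analysis, taking node 3 as the 0 V reference.
Current source I_test pushes 1 A into node 0 and draws it out of node 3.
KCL at each unknown node (sum of currents leaving = 0; resistances in Ω):
  Node 0: (V_0 - V_1)/91000 - 1 = 0
  Node 1: (V_1 - V_0)/91000 + (V_1 - V_2)/56000 + (V_1 - V_4)/18000 = 0
  Node 2: (V_2 - V_1)/56000 + (V_2 - 0)/27000 + (V_2 - V_4)/3600 = 0
  Node 4: (V_4 - V_1)/18000 + (V_4 - V_2)/3600 + (V_4 - 0)/91000 = 0
Collecting terms (coefficients in siemens):
  0.00001099·V_0 - 0.00001099·V_1 = 1
  0.0000844·V_1 - 0.00001099·V_0 - 0.00001786·V_2 - 0.00005556·V_4 = 0
  0.0003327·V_2 - 0.00001786·V_1 - 0.0002778·V_4 = 0
  0.0003443·V_4 - 0.00005556·V_1 - 0.0002778·V_2 = 0
Solving these 4 simultaneous equations (Gaussian elimination) gives:
  V_0 = 126400 V, V_1 = 35370 V, V_2 = 20420 V, V_4 = 22180 V
R_eq = V_0 / 1 A = 126400 Ω = 126.4 kΩ

Final answer: 126.4 kΩ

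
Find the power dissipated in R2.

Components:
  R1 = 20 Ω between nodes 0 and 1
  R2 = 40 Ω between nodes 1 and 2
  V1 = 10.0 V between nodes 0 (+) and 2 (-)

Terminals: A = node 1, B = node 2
Nodal analysis, taking node 2 as the 0 V reference.
Source V1 fixes V_0 = 10 V.
KCL at each unknown node (sum of currents leaving = 0; resistances in Ω):
  Node 1: (V_1 - 10)/20 + (V_1 - 0)/40 = 0
Collecting terms: 0.075 × V_1 = 0.5  =>  V_1 = 6.667 V
I_R2 = (V_1 - V_2)/R2 = (6.667 - 0)/40 = 0.1667 A
P_R2 = I_R2² × R2 = (0.1667)² × 40 = 1.111 W

Final answer: 1.111 W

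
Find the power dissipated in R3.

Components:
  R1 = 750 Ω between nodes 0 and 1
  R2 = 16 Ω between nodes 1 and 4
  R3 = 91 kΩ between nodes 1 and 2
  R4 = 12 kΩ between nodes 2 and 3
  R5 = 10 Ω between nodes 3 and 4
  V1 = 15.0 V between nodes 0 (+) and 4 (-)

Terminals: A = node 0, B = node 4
Nodal analysis, taking node 4 as the 0 V reference.
Source V1 fixes V_0 = 15 V.
KCL at each unknown node (sum of currents leaving = 0; resistances in Ω):
  Node 1: (V_1 - 15)/750 + (V_1 - 0)/16 + (V_1 - V_2)/91000 = 0
  Node 2: (V_2 - V_1)/91000 + (V_2 - V_3)/12000 = 0
  Node 3: (V_3 - V_2)/12000 + (V_3 - 0)/10 = 0
Collecting terms (coefficients in siemens):
  0.06384·V_1 - 0.00001099·V_2 = 0.02
  0.00009432·V_2 - 0.00001099·V_1 - 0.00008333·V_3 = 0
  0.1001·V_3 - 0.00008333·V_2 = 0
Solving these 3 simultaneous equations (Gaussian elimination) gives:
  V_1 = 0.3133 V, V_2 = 0.03652 V, V_3 = 0.00003041 V
I_R3 = (V_1 - V_2)/R3 = (0.3133 - 0.03652)/91000 = 0.000003041 A
P_R3 = I_R3² × R3 = (0.000003041)² × 91000 = 0.0000008416 W

Final answer: 8.416e-07 W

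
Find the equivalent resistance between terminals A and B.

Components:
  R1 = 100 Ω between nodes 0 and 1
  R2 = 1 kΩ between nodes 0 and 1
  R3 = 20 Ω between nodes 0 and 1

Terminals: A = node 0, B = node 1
Reduce the network between node 0 (A) and node 1 (B) by series/parallel combination:
  Rp1 = R1 ‖ R2 ‖ R3 (parallel, all between nodes 0 and 1) = 1/(1/100 + 1/1000 + 1/20) = 16.39 Ω
R_eq = 16.39 Ω

Final answer: 16.39 Ω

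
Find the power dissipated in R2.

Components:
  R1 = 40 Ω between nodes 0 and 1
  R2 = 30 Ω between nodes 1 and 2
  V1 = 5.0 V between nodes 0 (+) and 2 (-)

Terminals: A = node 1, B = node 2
Nodal analysis, taking node 2 as the 0 V reference.
Source V1 fixes V_0 = 5 V.
KCL at each unknown node (sum of currents leaving = 0; resistances in Ω):
  Node 1: (V_1 - 5)/40 + (V_1 - 0)/30 = 0
Collecting terms: 0.05833 × V_1 = 0.125  =>  V_1 = 2.143 V
I_R2 = (V_1 - V_2)/R2 = (2.143 - 0)/30 = 0.07143 A
P_R2 = I_R2² × R2 = (0.07143)² × 30 = 0.1531 W

Final answer: 0.1531 W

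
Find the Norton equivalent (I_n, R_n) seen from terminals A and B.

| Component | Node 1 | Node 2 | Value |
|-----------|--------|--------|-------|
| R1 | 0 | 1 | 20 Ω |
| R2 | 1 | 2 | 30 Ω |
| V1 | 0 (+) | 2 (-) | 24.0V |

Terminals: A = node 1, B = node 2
Find the Thévenin equivalent first; then I_n = V_th/R_th and R_n = R_th.
Step 1 — V_th is the open-circuit voltage V_A - V_B (nothing connected across the terminals).
Nodal analysis, taking node 2 as the 0 V reference.
Source V1 fixes V_0 = 24 V.
KCL at each unknown node (sum of currents leaving = 0; resistances in Ω):
  Node 1: (V_1 - 24)/20 + (V_1 - 0)/30 = 0
Collecting terms: 0.08333 × V_1 = 1.2  =>  V_1 = 14.4 V
V_th = V_1 - V_2 = 14.4 - 0 = 14.4 V
Step 2 — R_th: zero the source — replace V1 by a short circuit (node 2 merges into node 0) — and find the resistance seen between A (node 1) and B (node 0).
Reduce the network between node 1 (A) and node 0 (B) by series/parallel combination:
  Rp1 = R1 ‖ R2 (parallel, both between nodes 0 and 1) = 1/(1/20 + 1/30) = 12 Ω
R_th = 12 Ω
I_n = V_th/R_th = 14.4/12 = 1.2 A, and R_n = R_th = 12 Ω

Final answer: I_n = 1.2 A, R_n = 12 Ω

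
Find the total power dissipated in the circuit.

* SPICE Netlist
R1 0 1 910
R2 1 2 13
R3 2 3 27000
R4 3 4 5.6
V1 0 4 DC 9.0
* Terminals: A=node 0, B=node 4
Nodal analysis, taking node 4 as the 0 V reference.
Source V1 fixes V_0 = 9 V.
KCL at each unknown node (sum of currents leaving = 0; resistances in Ω):
  Node 1: (V_1 - 9)/910 + (V_1 - V_2)/13 = 0
  Node 2: (V_2 - V_1)/13 + (V_2 - V_3)/27000 = 0
  Node 3: (V_3 - V_2)/27000 + (V_3 - 0)/5.6 = 0
Collecting terms (coefficients in siemens):
  0.07802·V_1 - 0.07692·V_2 = 0.00989
  0.07696·V_2 - 0.07692·V_1 - 0.00003704·V_3 = 0
  0.1786·V_3 - 0.00003704·V_2 = 0
Solving these 3 simultaneous equations (Gaussian elimination) gives:
  V_1 = 8.707 V, V_2 = 8.703 V, V_3 = 0.001805 V
Power in each resistor, P = (ΔV)²/R:
  P_R1 = (9 - 8.707)²/910 = 0.0000945 W
  P_R2 = (8.707 - 8.703)²/13 = 0.00000135 W
  P_R3 = (8.703 - 0.001805)²/27000 = 0.002804 W
  P_R4 = (0.001805 - 0)²/5.6 = 0.0000005815 W
P_total = P_R1 + P_R2 + P_R3 + P_R4 = 0.0029 W

Final answer: 0.0029 W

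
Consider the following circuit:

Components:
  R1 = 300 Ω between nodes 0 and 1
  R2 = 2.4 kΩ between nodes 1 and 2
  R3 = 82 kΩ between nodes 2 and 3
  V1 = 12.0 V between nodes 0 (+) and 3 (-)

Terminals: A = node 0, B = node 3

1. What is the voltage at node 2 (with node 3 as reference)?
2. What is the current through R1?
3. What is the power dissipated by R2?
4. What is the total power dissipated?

Nodal analysis, taking node 3 as the 0 V reference.
Source V1 fixes V_0 = 12 V.
KCL at each unknown node (sum of currents leaving = 0; resistances in Ω):
  Node 1: (V_1 - 12)/300 + (V_1 - V_2)/2400 = 0
  Node 2: (V_2 - V_1)/2400 + (V_2 - 0)/82000 = 0
Collecting terms (coefficients in siemens):
  0.00375·V_1 - 0.0004167·V_2 = 0.04
  0.0004289·V_2 - 0.0004167·V_1 = 0
Determinant D = (0.00375)(0.0004289) - (-0.0004167)(-0.0004167) = 0.000001435
V_1 = [(0.04)(0.0004289) - (-0.0004167)(0)]/D = 11.96 V
V_2 = [(0.00375)(0) - (0.04)(-0.0004167)]/D = 11.62 V
Part 1:
  Read off the nodal solution: V_2 = 11.62 V
Part 2:
  I_R1 = (V_0 - V_1)/R1 = (12 - 11.96)/300 = 0.0001417 A
  Magnitude: I_R1 = 0.0001417 A
Part 3:
  I_R2 = (V_1 - V_2)/R2 = (11.96 - 11.62)/2400 = 0.0001417 A
  P_R2 = I_R2² × R2 = (0.0001417)² × 2400 = 0.00004817 W
Part 4:
  Power in each resistor, P = (ΔV)²/R:
    P_R1 = (12 - 11.96)²/300 = 0.000006022 W
    P_R2 = (11.96 - 11.62)²/2400 = 0.00004817 W
    P_R3 = (11.62 - 0)²/82000 = 0.001646 W
  P_total = P_R1 + P_R2 + P_R3 = 0.0017 W

Final answers:
1. V_2 = 11.62 V
2. I_R1 = 0.0001417 A
3. P_R2 = 4.817e-05 W
4. P_total = 0.0017 W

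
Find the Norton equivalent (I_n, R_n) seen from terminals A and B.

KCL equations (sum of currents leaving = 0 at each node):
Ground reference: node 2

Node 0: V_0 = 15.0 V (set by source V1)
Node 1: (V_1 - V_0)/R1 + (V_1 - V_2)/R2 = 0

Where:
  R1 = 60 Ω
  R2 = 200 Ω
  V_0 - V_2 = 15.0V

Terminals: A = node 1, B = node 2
Find the Thévenin equivalent first; then I_n = V_th/R_th and R_n = R_th.
Step 1 — V_th is the open-circuit voltage V_A - V_B (nothing connected across the terminals).
Nodal analysis, taking node 2 as the 0 V reference.
Source V1 fixes V_0 = 15 V.
KCL at each unknown node (sum of currents leaving = 0; resistances in Ω):
  Node 1: (V_1 - 15)/60 + (V_1 - 0)/200 = 0
Collecting terms: 0.02167 × V_1 = 0.25  =>  V_1 = 11.54 V
V_th = V_1 - V_2 = 11.54 - 0 = 11.54 V
Step 2 — R_th: zero the source — replace V1 by a short circuit (node 2 merges into node 0) — and find the resistance seen between A (node 1) and B (node 0).
Reduce the network between node 1 (A) and node 0 (B) by series/parallel combination:
  Rp1 = R1 ‖ R2 (parallel, both between nodes 0 and 1) = 1/(1/60 + 1/200) = 46.15 Ω
R_th = 46.15 Ω
I_n = V_th/R_th = 11.54/46.15 = 0.25 A, and R_n = R_th = 46.15 Ω

Final answer: I_n = 0.25 A, R_n = 46.15 Ω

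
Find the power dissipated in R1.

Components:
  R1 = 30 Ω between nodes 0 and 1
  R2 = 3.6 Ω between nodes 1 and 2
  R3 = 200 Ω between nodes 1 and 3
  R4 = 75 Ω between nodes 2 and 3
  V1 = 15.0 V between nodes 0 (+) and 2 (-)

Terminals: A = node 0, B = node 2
Nodal analysis, taking node 2 as the 0 V reference.
Source V1 fixes V_0 = 15 V.
KCL at each unknown node (sum of currents leaving = 0; resistances in Ω):
  Node 1: (V_1 - 15)/30 + (V_1 - 0)/3.6 + (V_1 - V_3)/200 = 0
  Node 3: (V_3 - V_1)/200 + (V_3 - 0)/75 = 0
Collecting terms (coefficients in siemens):
  0.3161·V_1 - 0.005·V_3 = 0.5
  0.01833·V_3 - 0.005·V_1 = 0
Determinant D = (0.3161)(0.01833) - (-0.005)(-0.005) = 0.00577
V_1 = [(0.5)(0.01833) - (-0.005)(0)]/D = 1.589 V
V_3 = [(0.3161)(0) - (0.5)(-0.005)]/D = 0.4332 V
I_R1 = (V_0 - V_1)/R1 = (15 - 1.589)/30 = 0.447 A
P_R1 = I_R1² × R1 = (0.447)² × 30 = 5.996 W

Final answer: 5.996 W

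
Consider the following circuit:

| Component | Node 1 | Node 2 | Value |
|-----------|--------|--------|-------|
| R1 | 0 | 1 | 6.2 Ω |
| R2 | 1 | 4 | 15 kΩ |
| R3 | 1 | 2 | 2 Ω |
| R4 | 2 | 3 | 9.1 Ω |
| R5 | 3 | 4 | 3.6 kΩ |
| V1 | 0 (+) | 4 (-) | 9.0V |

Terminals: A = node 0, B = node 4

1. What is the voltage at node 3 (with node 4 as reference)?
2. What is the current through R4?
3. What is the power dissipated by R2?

Nodal analysis, taking node 4 as the 0 V reference.
Source V1 fixes V_0 = 9 V.
KCL at each unknown node (sum of currents leaving = 0; resistances in Ω):
  Node 1: (V_1 - 9)/6.2 + (V_1 - 0)/15000 + (V_1 - V_2)/2 = 0
  Node 2: (V_2 - V_1)/2 + (V_2 - V_3)/9.1 = 0
  Node 3: (V_3 - V_2)/9.1 + (V_3 - 0)/3600 = 0
Collecting terms (coefficients in siemens):
  0.6614·V_1 - 0.5·V_2 = 1.452
  0.6099·V_2 - 0.5·V_1 - 0.1099·V_3 = 0
  0.1102·V_3 - 0.1099·V_2 = 0
Solving these 3 simultaneous equations (Gaussian elimination) gives:
  V_1 = 8.981 V, V_2 = 8.976 V, V_3 = 8.953 V
Part 1:
  Read off the nodal solution: V_3 = 8.953 V
Part 2:
  I_R4 = (V_2 - V_3)/R4 = (8.976 - 8.953)/9.1 = 0.002487 A
  Magnitude: I_R4 = 0.002487 A
Part 3:
  I_R2 = (V_1 - V_4)/R2 = (8.981 - 0)/15000 = 0.0005987 A
  P_R2 = I_R2² × R2 = (0.0005987)² × 15000 = 0.005377 W

Final answers:
1. V_3 = 8.953 V
2. I_R4 = 0.002487 A
3. P_R2 = 0.005377 W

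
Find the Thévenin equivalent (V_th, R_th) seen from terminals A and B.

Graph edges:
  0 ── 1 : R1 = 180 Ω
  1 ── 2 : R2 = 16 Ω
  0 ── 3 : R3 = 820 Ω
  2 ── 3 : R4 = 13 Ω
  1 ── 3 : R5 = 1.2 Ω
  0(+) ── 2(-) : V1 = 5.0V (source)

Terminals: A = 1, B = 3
Step 1 — V_th is the open-circuit voltage V_A - V_B (nothing connected across the terminals).
Nodal analysis, taking node 2 as the 0 V reference.
Source V1 fixes V_0 = 5 V.
KCL at each unknown node (sum of currents leaving = 0; resistances in Ω):
  Node 1: (V_1 - 5)/180 + (V_1 - 0)/16 + (V_1 - V_3)/1.2 = 0
  Node 3: (V_3 - 5)/820 + (V_3 - 0)/13 + (V_3 - V_1)/1.2 = 0
Collecting terms (coefficients in siemens):
  0.9014·V_1 - 0.8333·V_3 = 0.02778
  0.9115·V_3 - 0.8333·V_1 = 0.006098
Determinant D = (0.9014)(0.9115) - (-0.8333)(-0.8333) = 0.1271
V_1 = [(0.02778)(0.9115) - (-0.8333)(0.006098)]/D = 0.2391 V
V_3 = [(0.9014)(0.006098) - (0.02778)(-0.8333)]/D = 0.2253 V
V_th = V_1 - V_3 = 0.2391 - 0.2253 = 0.01381 V
Step 2 — R_th: zero the source — replace V1 by a short circuit (node 2 merges into node 0) — and find the resistance seen between A (node 1) and B (node 3).
Reduce the network between node 1 (A) and node 3 (B) by series/parallel combination:
  Rp1 = R1 ‖ R2 (parallel, both between nodes 0 and 1) = 1/(1/180 + 1/16) = 14.69 Ω
  Rp2 = R3 ‖ R4 (parallel, both between nodes 0 and 3) = 1/(1/820 + 1/13) = 12.8 Ω
  Rs1 = Rp1 + Rp2 (series, joined only at node 0) = 14.69 + 12.8 = 27.49 Ω
  Rp3 = R5 ‖ Rs1 (parallel, both between nodes 1 and 3) = 1/(1/1.2 + 1/27.49) = 1.15 Ω
R_th = 1.15 Ω

Final answer: V_th = 0.01381 V, R_th = 1.15 Ω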